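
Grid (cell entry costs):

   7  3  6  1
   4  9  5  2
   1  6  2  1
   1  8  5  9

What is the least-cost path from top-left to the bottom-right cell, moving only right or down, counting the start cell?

Cheapest: [0,0] -> [0,1] -> [0,2] -> [0,3] -> [1,3] -> [2,3] -> [3,3]
  7 + 3 + 6 + 1 + 2 + 1 + 9 = 29

29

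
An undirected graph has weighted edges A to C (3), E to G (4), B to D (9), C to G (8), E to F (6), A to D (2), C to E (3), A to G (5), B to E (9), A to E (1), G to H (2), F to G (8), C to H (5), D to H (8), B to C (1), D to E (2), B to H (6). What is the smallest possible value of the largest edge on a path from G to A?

A few of the G→A routes:
G -> E -> C -> A: max(4, 3, 3) = 4
G -> E -> A: max(4, 1) = 4
G -> E -> D -> A: max(4, 2, 2) = 4
The minimum achievable maximum is 4.

4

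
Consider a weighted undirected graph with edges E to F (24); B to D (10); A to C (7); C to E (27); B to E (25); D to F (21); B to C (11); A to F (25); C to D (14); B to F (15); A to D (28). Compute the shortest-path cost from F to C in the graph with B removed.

32

Candidate routes:
F - D - A - C: 21 + 28 + 7 = 56
F - D - C: 21 + 14 = 35
F - A - D - C: 25 + 28 + 14 = 67
F - E - C: 24 + 27 = 51
F - A - C: 25 + 7 = 32
The minimum is 32.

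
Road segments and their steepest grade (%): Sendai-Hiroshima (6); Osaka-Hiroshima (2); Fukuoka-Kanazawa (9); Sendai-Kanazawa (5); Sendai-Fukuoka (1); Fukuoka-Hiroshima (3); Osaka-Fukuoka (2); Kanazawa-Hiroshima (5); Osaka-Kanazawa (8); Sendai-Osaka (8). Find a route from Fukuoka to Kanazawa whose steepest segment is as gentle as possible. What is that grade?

Some routes from Fukuoka to Kanazawa:
Fukuoka-Sendai-Kanazawa: max(1, 5) = 5
Fukuoka-Hiroshima-Sendai-Kanazawa: max(3, 6, 5) = 6
Fukuoka-Hiroshima-Kanazawa: max(3, 5) = 5
Fukuoka-Osaka-Hiroshima-Kanazawa: max(2, 2, 5) = 5
Best route has worst link 5%.

5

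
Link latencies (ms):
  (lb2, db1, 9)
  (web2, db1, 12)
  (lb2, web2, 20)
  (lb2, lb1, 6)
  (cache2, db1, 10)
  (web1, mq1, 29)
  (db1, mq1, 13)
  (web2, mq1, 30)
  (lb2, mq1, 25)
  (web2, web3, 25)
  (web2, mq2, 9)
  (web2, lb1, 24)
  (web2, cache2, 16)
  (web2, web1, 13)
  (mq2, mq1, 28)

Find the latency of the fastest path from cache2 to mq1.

23

A few of the cache2→mq1 routes:
cache2→web2→db1→mq1: 16 + 12 + 13 = 41
cache2→db1→lb2→mq1: 10 + 9 + 25 = 44
cache2→db1→mq1: 10 + 13 = 23
cache2→web2→mq1: 16 + 30 = 46
The minimum is 23 ms.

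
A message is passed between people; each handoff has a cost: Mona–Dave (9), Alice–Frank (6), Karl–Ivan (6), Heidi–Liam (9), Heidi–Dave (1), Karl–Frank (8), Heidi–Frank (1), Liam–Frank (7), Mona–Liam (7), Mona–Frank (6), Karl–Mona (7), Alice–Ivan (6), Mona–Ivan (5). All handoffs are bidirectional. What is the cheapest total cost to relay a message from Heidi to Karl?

9

Some routes from Heidi to Karl:
Heidi-Frank-Mona-Ivan-Karl: 1 + 6 + 5 + 6 = 18
Heidi-Frank-Karl: 1 + 8 = 9
Heidi-Dave-Mona-Karl: 1 + 9 + 7 = 17
Heidi-Frank-Mona-Karl: 1 + 6 + 7 = 14
The minimum is 9.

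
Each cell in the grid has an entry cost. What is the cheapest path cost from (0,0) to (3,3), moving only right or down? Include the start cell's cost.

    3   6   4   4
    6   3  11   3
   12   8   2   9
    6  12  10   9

38

Best path: r0c0→r0c1→r0c2→r0c3→r1c3→r2c3→r3c3
Cost: 3 + 6 + 4 + 4 + 3 + 9 + 9 = 38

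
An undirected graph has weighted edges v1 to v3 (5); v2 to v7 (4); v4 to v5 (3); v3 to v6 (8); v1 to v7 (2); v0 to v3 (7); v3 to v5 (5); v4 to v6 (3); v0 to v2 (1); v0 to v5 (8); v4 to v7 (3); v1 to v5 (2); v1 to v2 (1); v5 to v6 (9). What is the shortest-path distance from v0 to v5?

Checking several routes:
v0 - v2 - v7 - v1 - v5: 1 + 4 + 2 + 2 = 9
v0 - v2 - v1 - v7 - v4 - v5: 1 + 1 + 2 + 3 + 3 = 10
v0 - v2 - v1 - v3 - v5: 1 + 1 + 5 + 5 = 12
v0 - v5: 8
v0 - v2 - v1 - v5: 1 + 1 + 2 = 4
v0 - v2 - v7 - v4 - v5: 1 + 4 + 3 + 3 = 11
Shortest: 4.

4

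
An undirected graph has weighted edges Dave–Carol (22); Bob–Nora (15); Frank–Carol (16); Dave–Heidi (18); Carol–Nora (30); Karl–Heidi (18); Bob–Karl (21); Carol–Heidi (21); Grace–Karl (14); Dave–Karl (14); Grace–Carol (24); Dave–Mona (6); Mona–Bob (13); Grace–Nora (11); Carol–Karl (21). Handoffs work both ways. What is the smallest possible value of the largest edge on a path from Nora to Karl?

Comparing a few candidate routes:
Nora→Bob→Mona→Dave→Carol→Karl: max(15, 13, 6, 22, 21) = 22
Nora→Bob→Mona→Dave→Heidi→Carol→Karl: max(15, 13, 6, 18, 21, 21) = 21
Nora→Bob→Karl: max(15, 21) = 21
Nora→Grace→Karl: max(11, 14) = 14
Nora→Bob→Mona→Dave→Heidi→Karl: max(15, 13, 6, 18, 18) = 18
Nora→Bob→Mona→Dave→Karl: max(15, 13, 6, 14) = 15
The minimum achievable maximum is 14.

14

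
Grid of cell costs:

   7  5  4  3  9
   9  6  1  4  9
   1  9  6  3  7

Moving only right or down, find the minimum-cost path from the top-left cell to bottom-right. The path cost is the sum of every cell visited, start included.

Path [0,0]→[0,1]→[0,2]→[1,2]→[1,3]→[2,3]→[2,4]: 7 + 5 + 4 + 1 + 4 + 3 + 7 = 31.
For comparison, the top-then-right route costs 44.

31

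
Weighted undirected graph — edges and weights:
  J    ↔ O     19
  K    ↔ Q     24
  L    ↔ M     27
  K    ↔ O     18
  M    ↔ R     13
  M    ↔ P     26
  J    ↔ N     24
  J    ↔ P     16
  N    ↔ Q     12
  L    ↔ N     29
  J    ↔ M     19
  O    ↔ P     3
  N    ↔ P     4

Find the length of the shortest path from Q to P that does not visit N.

45

Paths from Q to P avoiding N:
Q→K→O→J→M→P: 24 + 18 + 19 + 19 + 26 = 106
Q→K→O→J→P: 24 + 18 + 19 + 16 = 77
Q→K→O→P: 24 + 18 + 3 = 45
Shortest: 45.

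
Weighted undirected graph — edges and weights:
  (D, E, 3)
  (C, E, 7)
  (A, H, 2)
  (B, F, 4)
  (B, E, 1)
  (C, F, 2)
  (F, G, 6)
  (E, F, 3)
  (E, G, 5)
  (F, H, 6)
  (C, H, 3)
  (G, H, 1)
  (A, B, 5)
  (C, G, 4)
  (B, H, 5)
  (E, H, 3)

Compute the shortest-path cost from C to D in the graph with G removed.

8

Some routes from C to D avoiding G:
C -> F -> E -> D: 2 + 3 + 3 = 8
C -> H -> B -> E -> D: 3 + 5 + 1 + 3 = 12
C -> H -> E -> D: 3 + 3 + 3 = 9
C -> F -> H -> E -> D: 2 + 6 + 3 + 3 = 14
C -> E -> D: 7 + 3 = 10
C -> F -> B -> E -> D: 2 + 4 + 1 + 3 = 10
Shortest: 8.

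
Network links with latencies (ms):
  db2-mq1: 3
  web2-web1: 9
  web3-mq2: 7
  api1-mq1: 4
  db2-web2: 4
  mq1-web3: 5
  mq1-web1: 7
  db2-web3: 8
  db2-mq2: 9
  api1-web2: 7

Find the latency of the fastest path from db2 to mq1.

Routes from db2 to mq1:
db2 → mq2 → web3 → mq1: 9 + 7 + 5 = 21
db2 → web2 → web1 → mq1: 4 + 9 + 7 = 20
db2 → mq1: 3
db2 → web3 → mq1: 8 + 5 = 13
db2 → web2 → api1 → mq1: 4 + 7 + 4 = 15
Shortest: 3 ms.

3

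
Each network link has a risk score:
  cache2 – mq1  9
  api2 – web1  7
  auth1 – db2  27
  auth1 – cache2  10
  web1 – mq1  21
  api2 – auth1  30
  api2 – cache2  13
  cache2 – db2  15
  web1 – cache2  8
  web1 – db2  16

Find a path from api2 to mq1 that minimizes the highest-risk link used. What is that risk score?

Some routes from api2 to mq1:
api2 → cache2 → web1 → mq1: max(13, 8, 21) = 21
api2 → web1 → db2 → cache2 → mq1: max(7, 16, 15, 9) = 16
api2 → cache2 → mq1: max(13, 9) = 13
api2 → web1 → cache2 → mq1: max(7, 8, 9) = 9
api2 → web1 → mq1: max(7, 21) = 21
Smallest bottleneck: 9.

9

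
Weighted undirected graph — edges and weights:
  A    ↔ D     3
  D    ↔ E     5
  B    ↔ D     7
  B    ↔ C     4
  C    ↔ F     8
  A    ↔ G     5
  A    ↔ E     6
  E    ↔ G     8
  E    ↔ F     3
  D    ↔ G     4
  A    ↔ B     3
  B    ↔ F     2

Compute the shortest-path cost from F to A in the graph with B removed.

9

Comparing a few candidate routes:
F-E-G-A: 3 + 8 + 5 = 16
F-E-D-A: 3 + 5 + 3 = 11
F-E-D-G-A: 3 + 5 + 4 + 5 = 17
F-E-A: 3 + 6 = 9
The minimum is 9.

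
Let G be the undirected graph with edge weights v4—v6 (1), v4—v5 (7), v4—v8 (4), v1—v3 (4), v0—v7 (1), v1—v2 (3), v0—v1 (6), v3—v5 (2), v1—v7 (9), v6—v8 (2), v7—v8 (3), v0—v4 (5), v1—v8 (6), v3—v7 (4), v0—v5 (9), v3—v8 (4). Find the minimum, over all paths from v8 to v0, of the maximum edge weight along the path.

3

A few of the v8→v0 routes:
v8 - v7 - v0: max(3, 1) = 3
v8 - v4 - v0: max(4, 5) = 5
v8 - v3 - v7 - v0: max(4, 4, 1) = 4
The minimum achievable maximum is 3.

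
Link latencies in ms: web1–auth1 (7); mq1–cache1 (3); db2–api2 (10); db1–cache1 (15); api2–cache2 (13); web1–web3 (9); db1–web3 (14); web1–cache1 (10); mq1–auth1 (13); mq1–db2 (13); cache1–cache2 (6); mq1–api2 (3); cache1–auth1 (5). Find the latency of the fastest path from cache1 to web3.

19

A few of the cache1→web3 routes:
cache1 -> web1 -> web3: 10 + 9 = 19
cache1 -> auth1 -> web1 -> web3: 5 + 7 + 9 = 21
cache1 -> db1 -> web3: 15 + 14 = 29
Best route has total 19 ms.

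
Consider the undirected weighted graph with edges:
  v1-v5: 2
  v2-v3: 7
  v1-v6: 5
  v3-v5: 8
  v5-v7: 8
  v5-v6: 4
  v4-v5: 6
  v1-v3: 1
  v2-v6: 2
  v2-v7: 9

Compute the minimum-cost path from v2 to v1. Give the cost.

7

A few of the v2→v1 routes:
v2 → v3 → v5 → v1: 7 + 8 + 2 = 17
v2 → v6 → v5 → v3 → v1: 2 + 4 + 8 + 1 = 15
v2 → v3 → v1: 7 + 1 = 8
v2 → v6 → v1: 2 + 5 = 7
v2 → v7 → v5 → v1: 9 + 8 + 2 = 19
v2 → v6 → v5 → v1: 2 + 4 + 2 = 8
Shortest: 7.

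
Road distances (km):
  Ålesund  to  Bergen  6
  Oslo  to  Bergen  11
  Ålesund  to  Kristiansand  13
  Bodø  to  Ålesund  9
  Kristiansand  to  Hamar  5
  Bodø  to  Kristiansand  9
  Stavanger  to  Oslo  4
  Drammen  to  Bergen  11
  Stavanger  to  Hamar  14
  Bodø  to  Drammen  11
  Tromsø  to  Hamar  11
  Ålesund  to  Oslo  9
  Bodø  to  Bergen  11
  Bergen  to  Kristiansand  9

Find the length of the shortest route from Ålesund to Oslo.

Checking several routes:
Ålesund→Oslo: 9
Ålesund→Bergen→Oslo: 6 + 11 = 17
Ålesund→Bodø→Bergen→Oslo: 9 + 11 + 11 = 31
Shortest: 9 km.

9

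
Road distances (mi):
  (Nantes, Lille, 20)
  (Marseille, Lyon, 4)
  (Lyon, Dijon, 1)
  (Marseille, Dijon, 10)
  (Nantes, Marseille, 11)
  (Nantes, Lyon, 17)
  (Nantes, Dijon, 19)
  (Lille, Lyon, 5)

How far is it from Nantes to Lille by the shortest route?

20

Checking several routes:
Nantes → Lyon → Lille: 17 + 5 = 22
Nantes → Marseille → Dijon → Lyon → Lille: 11 + 10 + 1 + 5 = 27
Nantes → Marseille → Lyon → Lille: 11 + 4 + 5 = 20
Nantes → Lille: 20
Nantes → Dijon → Lyon → Lille: 19 + 1 + 5 = 25
Best route has total 20 mi.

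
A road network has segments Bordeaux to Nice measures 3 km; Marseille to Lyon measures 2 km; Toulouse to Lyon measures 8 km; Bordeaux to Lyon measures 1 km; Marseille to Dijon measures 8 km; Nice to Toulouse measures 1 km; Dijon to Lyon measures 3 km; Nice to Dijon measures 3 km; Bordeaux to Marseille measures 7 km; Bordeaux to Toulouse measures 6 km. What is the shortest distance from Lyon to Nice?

4

Checking several routes:
Lyon→Bordeaux→Toulouse→Nice: 1 + 6 + 1 = 8
Lyon→Dijon→Nice: 3 + 3 = 6
Lyon→Bordeaux→Nice: 1 + 3 = 4
Best route has total 4 km.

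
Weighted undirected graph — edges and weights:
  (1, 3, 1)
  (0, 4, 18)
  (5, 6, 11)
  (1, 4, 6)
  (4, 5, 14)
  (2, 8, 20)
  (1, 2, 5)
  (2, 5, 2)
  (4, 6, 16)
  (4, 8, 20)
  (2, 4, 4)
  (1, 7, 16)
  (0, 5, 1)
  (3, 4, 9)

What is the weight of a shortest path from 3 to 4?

Checking several routes:
3→1→2→5→6→4: 1 + 5 + 2 + 11 + 16 = 35
3→1→2→5→0→4: 1 + 5 + 2 + 1 + 18 = 27
3→4: 9
3→1→4: 1 + 6 = 7
3→1→2→5→4: 1 + 5 + 2 + 14 = 22
3→1→2→4: 1 + 5 + 4 = 10
The minimum is 7.

7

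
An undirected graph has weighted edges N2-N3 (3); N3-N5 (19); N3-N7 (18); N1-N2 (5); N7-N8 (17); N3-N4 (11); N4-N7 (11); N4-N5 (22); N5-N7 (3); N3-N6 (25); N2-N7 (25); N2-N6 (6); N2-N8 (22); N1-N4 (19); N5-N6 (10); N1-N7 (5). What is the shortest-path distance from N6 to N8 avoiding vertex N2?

Comparing a few candidate routes:
N6 - N5 - N4 - N7 - N8: 10 + 22 + 11 + 17 = 60
N6 - N3 - N4 - N7 - N8: 25 + 11 + 11 + 17 = 64
N6 - N5 - N7 - N8: 10 + 3 + 17 = 30
N6 - N3 - N7 - N8: 25 + 18 + 17 = 60
Best route has total 30.

30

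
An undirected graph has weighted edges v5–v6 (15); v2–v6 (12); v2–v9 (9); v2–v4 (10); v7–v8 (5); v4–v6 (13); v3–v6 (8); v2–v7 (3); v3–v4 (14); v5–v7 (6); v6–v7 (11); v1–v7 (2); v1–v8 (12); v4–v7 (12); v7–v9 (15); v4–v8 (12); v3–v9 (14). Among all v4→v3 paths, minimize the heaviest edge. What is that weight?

11

Checking several routes:
v4 → v7 → v6 → v3: max(12, 11, 8) = 12
v4 → v8 → v7 → v2 → v6 → v3: max(12, 5, 3, 12, 8) = 12
v4 → v7 → v2 → v6 → v3: max(12, 3, 12, 8) = 12
v4 → v2 → v7 → v6 → v3: max(10, 3, 11, 8) = 11
v4 → v8 → v7 → v6 → v3: max(12, 5, 11, 8) = 12
v4 → v2 → v6 → v3: max(10, 12, 8) = 12
Best route has worst link 11.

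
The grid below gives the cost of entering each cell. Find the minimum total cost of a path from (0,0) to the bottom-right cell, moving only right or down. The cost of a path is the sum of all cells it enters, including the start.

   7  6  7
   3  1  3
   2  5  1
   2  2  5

One optimal route is (0,0) → (1,0) → (1,1) → (1,2) → (2,2) → (3,2).
Its cost is 7 + 3 + 1 + 3 + 1 + 5 = 20.

20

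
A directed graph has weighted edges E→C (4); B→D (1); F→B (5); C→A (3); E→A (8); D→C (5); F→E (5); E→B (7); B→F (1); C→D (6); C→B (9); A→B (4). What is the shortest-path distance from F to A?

Paths from F to A:
F - E - A: 5 + 8 = 13
F - B - D - C - A: 5 + 1 + 5 + 3 = 14
F - E - C - A: 5 + 4 + 3 = 12
F - E - B - D - C - A: 5 + 7 + 1 + 5 + 3 = 21
Shortest: 12.

12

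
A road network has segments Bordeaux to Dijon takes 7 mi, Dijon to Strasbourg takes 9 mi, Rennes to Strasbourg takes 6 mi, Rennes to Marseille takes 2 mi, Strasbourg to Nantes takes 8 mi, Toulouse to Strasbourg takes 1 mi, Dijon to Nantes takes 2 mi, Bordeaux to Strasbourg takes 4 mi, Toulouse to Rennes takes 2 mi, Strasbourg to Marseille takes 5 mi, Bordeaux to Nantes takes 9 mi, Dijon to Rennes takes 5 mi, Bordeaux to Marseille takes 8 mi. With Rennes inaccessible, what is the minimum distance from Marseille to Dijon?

14

A few of the Marseille→Dijon routes:
Marseille-Strasbourg-Nantes-Dijon: 5 + 8 + 2 = 15
Marseille-Strasbourg-Dijon: 5 + 9 = 14
Marseille-Strasbourg-Bordeaux-Dijon: 5 + 4 + 7 = 16
Marseille-Bordeaux-Dijon: 8 + 7 = 15
Best route has total 14 mi.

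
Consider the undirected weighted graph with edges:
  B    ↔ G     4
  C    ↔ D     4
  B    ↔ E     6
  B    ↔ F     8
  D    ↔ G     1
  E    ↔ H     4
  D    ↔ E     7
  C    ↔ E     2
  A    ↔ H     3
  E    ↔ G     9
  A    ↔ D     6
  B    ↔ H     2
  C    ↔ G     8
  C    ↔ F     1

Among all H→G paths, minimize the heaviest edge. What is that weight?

4

A few of the H→G routes:
H -> E -> B -> G: max(4, 6, 4) = 6
H -> B -> G: max(2, 4) = 4
H -> E -> C -> D -> G: max(4, 2, 4, 1) = 4
H -> A -> D -> G: max(3, 6, 1) = 6
Smallest bottleneck: 4.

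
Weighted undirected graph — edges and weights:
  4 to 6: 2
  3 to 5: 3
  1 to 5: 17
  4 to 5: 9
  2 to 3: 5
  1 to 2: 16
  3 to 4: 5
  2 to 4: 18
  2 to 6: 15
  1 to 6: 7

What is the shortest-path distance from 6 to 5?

10

Checking several routes:
6→1→5: 7 + 17 = 24
6→2→3→5: 15 + 5 + 3 = 23
6→4→3→5: 2 + 5 + 3 = 10
6→4→5: 2 + 9 = 11
Shortest: 10.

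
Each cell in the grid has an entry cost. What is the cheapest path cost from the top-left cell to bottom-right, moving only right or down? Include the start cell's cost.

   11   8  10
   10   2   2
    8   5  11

34

One optimal route is r0c0 r0c1 r1c1 r1c2 r2c2.
Its cost is 11 + 8 + 2 + 2 + 11 = 34.
For comparison, the top-then-right route costs 42.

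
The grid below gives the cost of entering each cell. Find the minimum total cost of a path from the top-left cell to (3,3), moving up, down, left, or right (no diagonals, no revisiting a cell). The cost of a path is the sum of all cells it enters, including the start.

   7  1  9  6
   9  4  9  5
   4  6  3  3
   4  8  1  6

28

Path [0,0] [0,1] [1,1] [2,1] [2,2] [3,2] [3,3]: 7 + 1 + 4 + 6 + 3 + 1 + 6 = 28.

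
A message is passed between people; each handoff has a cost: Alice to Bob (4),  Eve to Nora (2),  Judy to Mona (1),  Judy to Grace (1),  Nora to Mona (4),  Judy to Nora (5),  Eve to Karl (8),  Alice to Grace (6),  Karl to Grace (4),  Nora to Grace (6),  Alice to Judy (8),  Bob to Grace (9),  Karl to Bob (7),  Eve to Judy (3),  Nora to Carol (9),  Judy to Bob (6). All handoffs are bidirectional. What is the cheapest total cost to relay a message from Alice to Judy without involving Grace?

8

Candidate routes:
Alice-Bob-Karl-Eve-Judy: 4 + 7 + 8 + 3 = 22
Alice-Bob-Karl-Eve-Nora-Mona-Judy: 4 + 7 + 8 + 2 + 4 + 1 = 26
Alice-Bob-Karl-Eve-Nora-Judy: 4 + 7 + 8 + 2 + 5 = 26
Alice-Bob-Judy: 4 + 6 = 10
Alice-Judy: 8
Shortest: 8.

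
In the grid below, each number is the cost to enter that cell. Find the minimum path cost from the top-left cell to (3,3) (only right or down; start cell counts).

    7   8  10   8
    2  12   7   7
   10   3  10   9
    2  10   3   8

42

Path r0c0→r1c0→r2c0→r3c0→r3c1→r3c2→r3c3: 7 + 2 + 10 + 2 + 10 + 3 + 8 = 42.
(Top row then right column would cost 57.)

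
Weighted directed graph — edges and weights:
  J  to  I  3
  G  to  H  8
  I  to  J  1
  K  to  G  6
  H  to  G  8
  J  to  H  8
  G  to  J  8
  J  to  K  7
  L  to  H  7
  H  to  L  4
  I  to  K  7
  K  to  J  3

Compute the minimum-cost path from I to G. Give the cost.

Paths from I to G:
I→K→G: 7 + 6 = 13
I→K→J→H→G: 7 + 3 + 8 + 8 = 26
I→J→K→G: 1 + 7 + 6 = 14
I→J→H→G: 1 + 8 + 8 = 17
The minimum is 13.

13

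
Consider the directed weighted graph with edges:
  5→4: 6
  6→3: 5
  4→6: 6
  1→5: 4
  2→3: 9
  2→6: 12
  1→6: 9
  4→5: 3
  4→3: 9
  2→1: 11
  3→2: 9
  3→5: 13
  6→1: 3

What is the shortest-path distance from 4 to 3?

9

Candidate routes:
4-6-3: 6 + 5 = 11
4-3: 9
Shortest: 9.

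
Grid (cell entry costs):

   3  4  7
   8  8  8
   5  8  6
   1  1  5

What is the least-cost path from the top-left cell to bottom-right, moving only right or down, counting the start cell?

23

Path r0c0 -> r1c0 -> r2c0 -> r3c0 -> r3c1 -> r3c2: 3 + 8 + 5 + 1 + 1 + 5 = 23.
For comparison, the top-then-right route costs 33.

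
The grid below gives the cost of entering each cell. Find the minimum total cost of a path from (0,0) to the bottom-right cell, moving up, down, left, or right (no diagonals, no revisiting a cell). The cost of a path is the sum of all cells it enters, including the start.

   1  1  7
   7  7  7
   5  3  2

Path [0,0] -> [0,1] -> [1,1] -> [2,1] -> [2,2]: 1 + 1 + 7 + 3 + 2 = 14.

14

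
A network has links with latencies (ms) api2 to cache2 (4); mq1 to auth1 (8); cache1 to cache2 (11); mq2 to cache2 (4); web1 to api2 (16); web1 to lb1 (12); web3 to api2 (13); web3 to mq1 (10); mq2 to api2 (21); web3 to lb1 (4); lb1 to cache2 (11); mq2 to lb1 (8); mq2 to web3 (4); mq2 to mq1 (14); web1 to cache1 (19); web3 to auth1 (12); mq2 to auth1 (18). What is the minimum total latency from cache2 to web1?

Checking several routes:
cache2 - api2 - web1: 4 + 16 = 20
cache2 - mq2 - lb1 - web1: 4 + 8 + 12 = 24
cache2 - lb1 - web1: 11 + 12 = 23
cache2 - cache1 - web1: 11 + 19 = 30
cache2 - mq2 - web3 - lb1 - web1: 4 + 4 + 4 + 12 = 24
cache2 - api2 - web3 - lb1 - web1: 4 + 13 + 4 + 12 = 33
Best route has total 20 ms.

20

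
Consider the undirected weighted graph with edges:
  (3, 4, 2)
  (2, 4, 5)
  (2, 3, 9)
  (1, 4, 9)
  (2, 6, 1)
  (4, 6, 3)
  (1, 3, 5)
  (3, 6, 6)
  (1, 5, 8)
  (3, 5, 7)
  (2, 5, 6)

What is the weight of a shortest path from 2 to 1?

11

Checking several routes:
2-6-4-1: 1 + 3 + 9 = 13
2-5-1: 6 + 8 = 14
2-6-4-3-1: 1 + 3 + 2 + 5 = 11
2-4-3-1: 5 + 2 + 5 = 12
2-6-3-1: 1 + 6 + 5 = 12
Best route has total 11.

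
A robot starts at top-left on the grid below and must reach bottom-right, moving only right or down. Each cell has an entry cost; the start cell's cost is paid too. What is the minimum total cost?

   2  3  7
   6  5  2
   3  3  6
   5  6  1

Take r0c0 r0c1 r1c1 r1c2 r2c2 r3c2 for a total of 2 + 3 + 5 + 2 + 6 + 1 = 19.

19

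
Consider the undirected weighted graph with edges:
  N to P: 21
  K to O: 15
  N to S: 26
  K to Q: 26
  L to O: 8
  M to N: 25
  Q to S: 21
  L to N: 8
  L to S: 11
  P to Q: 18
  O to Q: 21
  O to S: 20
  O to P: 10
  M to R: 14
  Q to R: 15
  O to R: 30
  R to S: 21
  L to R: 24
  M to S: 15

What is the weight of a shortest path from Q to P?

Checking several routes:
Q -> K -> O -> P: 26 + 15 + 10 = 51
Q -> S -> O -> P: 21 + 20 + 10 = 51
Q -> S -> L -> O -> P: 21 + 11 + 8 + 10 = 50
Q -> P: 18
Q -> O -> P: 21 + 10 = 31
Shortest: 18.

18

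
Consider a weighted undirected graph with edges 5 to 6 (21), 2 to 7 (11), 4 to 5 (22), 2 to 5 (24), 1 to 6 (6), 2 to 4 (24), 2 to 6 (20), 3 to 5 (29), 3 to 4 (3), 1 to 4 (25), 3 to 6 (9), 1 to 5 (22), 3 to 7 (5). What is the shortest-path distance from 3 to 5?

25

Checking several routes:
3 -> 4 -> 5: 3 + 22 = 25
3 -> 6 -> 5: 9 + 21 = 30
3 -> 5: 29
Best route has total 25.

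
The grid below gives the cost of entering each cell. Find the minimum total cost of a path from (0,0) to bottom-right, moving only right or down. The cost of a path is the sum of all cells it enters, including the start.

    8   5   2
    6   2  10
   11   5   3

23

Path [0,0] → [0,1] → [1,1] → [2,1] → [2,2]: 8 + 5 + 2 + 5 + 3 = 23.
For comparison, the top-then-right route costs 28.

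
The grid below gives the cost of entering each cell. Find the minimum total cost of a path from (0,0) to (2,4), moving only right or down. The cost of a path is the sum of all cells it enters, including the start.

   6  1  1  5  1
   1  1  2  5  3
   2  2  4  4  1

One optimal route is (0,0)→(0,1)→(0,2)→(0,3)→(0,4)→(1,4)→(2,4).
Its cost is 6 + 1 + 1 + 5 + 1 + 3 + 1 = 18.

18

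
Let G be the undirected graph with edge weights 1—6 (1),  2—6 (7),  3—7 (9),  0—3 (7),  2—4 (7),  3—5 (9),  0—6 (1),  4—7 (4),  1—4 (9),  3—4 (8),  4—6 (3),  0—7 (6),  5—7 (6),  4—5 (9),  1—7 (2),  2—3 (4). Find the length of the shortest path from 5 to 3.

9

A few of the 5→3 routes:
5 → 3: 9
5 → 4 → 3: 9 + 8 = 17
5 → 7 → 1 → 6 → 0 → 3: 6 + 2 + 1 + 1 + 7 = 17
5 → 7 → 3: 6 + 9 = 15
The minimum is 9.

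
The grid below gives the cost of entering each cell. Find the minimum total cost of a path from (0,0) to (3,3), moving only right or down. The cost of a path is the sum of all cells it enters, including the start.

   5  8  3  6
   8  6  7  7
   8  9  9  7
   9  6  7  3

Cheapest: [0,0] [0,1] [0,2] [0,3] [1,3] [2,3] [3,3]
  5 + 8 + 3 + 6 + 7 + 7 + 3 = 39

39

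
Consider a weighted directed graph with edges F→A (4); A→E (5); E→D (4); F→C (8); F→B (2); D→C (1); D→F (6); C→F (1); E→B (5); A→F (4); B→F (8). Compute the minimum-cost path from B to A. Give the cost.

12

Paths from B to A:
B → F → A: 8 + 4 = 12
The minimum is 12.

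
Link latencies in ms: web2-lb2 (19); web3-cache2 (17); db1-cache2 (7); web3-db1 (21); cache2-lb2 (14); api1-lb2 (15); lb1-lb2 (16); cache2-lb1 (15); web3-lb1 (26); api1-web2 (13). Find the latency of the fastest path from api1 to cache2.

29

Checking several routes:
api1 - lb2 - lb1 - cache2: 15 + 16 + 15 = 46
api1 - lb2 - cache2: 15 + 14 = 29
api1 - web2 - lb2 - lb1 - cache2: 13 + 19 + 16 + 15 = 63
api1 - web2 - lb2 - cache2: 13 + 19 + 14 = 46
The minimum is 29 ms.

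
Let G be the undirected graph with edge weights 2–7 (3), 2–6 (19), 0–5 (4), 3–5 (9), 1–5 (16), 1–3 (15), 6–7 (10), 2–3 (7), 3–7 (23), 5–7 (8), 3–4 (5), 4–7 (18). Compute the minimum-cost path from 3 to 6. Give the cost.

A few of the 3→6 routes:
3 → 7 → 6: 23 + 10 = 33
3 → 5 → 7 → 2 → 6: 9 + 8 + 3 + 19 = 39
3 → 5 → 7 → 6: 9 + 8 + 10 = 27
3 → 2 → 6: 7 + 19 = 26
3 → 4 → 7 → 6: 5 + 18 + 10 = 33
3 → 2 → 7 → 6: 7 + 3 + 10 = 20
The minimum is 20.

20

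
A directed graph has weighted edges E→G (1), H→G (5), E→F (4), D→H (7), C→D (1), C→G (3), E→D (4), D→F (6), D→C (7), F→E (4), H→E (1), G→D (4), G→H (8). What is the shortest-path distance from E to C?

11

Candidate routes:
E-G-D-C: 1 + 4 + 7 = 12
E-D-C: 4 + 7 = 11
The minimum is 11.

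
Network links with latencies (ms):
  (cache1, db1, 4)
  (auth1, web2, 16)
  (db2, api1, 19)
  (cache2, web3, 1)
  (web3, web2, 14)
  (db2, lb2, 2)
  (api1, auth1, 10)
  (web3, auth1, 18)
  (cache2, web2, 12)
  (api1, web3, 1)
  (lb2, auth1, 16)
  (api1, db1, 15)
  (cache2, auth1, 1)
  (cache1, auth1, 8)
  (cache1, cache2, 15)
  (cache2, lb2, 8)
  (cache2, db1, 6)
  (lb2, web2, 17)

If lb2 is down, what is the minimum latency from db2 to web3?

A few of the db2→web3 routes:
db2 - api1 - db1 - cache2 - web3: 19 + 15 + 6 + 1 = 41
db2 - api1 - db1 - cache1 - auth1 - cache2 - web3: 19 + 15 + 4 + 8 + 1 + 1 = 48
db2 - api1 - auth1 - cache2 - web3: 19 + 10 + 1 + 1 = 31
db2 - api1 - web3: 19 + 1 = 20
db2 - api1 - auth1 - web3: 19 + 10 + 18 = 47
Shortest: 20 ms.

20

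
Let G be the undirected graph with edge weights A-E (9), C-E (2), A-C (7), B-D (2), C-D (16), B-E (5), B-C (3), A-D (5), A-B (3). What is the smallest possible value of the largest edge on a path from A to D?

3

Some routes from A to D:
A → E → B → D: max(9, 5, 2) = 9
A → D: max(5) = 5
A → B → D: max(3, 2) = 3
A → C → E → B → D: max(7, 2, 5, 2) = 7
A → C → B → D: max(7, 3, 2) = 7
The minimum achievable maximum is 3.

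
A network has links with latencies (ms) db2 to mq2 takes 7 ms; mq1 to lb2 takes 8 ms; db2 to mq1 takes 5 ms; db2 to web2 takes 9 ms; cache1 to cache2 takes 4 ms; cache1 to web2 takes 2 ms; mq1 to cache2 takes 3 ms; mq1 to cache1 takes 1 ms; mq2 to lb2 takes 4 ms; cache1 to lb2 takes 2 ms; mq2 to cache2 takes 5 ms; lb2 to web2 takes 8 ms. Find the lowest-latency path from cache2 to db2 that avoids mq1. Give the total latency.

12

A few of the cache2→db2 routes:
cache2 - cache1 - web2 - db2: 4 + 2 + 9 = 15
cache2 - cache1 - lb2 - mq2 - db2: 4 + 2 + 4 + 7 = 17
cache2 - mq2 - lb2 - cache1 - web2 - db2: 5 + 4 + 2 + 2 + 9 = 22
cache2 - mq2 - db2: 5 + 7 = 12
Best route has total 12 ms.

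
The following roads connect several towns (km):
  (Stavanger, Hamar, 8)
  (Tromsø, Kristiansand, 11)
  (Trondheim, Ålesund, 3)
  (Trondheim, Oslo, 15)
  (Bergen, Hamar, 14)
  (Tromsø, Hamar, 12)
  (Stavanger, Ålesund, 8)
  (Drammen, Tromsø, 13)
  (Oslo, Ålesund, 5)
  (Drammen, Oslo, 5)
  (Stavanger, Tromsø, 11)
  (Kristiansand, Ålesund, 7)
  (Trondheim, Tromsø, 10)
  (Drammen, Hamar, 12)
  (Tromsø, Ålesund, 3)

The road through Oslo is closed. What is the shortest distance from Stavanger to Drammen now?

Comparing a few candidate routes:
Stavanger → Hamar → Tromsø → Drammen: 8 + 12 + 13 = 33
Stavanger → Tromsø → Drammen: 11 + 13 = 24
Stavanger → Ålesund → Tromsø → Drammen: 8 + 3 + 13 = 24
Stavanger → Hamar → Drammen: 8 + 12 = 20
The minimum is 20 km.

20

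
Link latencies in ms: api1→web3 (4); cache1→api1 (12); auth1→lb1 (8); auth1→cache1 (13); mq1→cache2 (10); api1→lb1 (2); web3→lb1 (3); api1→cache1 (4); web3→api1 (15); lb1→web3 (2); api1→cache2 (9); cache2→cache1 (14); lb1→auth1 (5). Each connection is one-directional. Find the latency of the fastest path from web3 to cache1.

19

Candidate routes:
web3-lb1-auth1-cache1: 3 + 5 + 13 = 21
web3-api1-lb1-auth1-cache1: 15 + 2 + 5 + 13 = 35
web3-api1-cache1: 15 + 4 = 19
web3-api1-cache2-cache1: 15 + 9 + 14 = 38
Shortest: 19 ms.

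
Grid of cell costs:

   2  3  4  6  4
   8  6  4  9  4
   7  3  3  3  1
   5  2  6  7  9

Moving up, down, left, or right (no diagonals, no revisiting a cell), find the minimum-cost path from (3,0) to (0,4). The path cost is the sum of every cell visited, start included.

Take r3c0→r3c1→r2c1→r2c2→r2c3→r2c4→r1c4→r0c4 for a total of 5 + 2 + 3 + 3 + 3 + 1 + 4 + 4 = 25.

25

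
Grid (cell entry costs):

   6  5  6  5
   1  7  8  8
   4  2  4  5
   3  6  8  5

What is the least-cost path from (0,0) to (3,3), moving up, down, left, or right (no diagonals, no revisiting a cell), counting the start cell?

27

Best path: [0,0]→[1,0]→[2,0]→[2,1]→[2,2]→[2,3]→[3,3]
Cost: 6 + 1 + 4 + 2 + 4 + 5 + 5 = 27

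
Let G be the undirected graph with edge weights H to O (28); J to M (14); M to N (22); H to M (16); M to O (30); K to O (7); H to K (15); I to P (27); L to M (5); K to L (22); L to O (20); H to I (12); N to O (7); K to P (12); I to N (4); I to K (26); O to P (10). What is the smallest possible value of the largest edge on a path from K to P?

10

Some routes from K to P:
K→P: max(12) = 12
K→H→I→N→O→P: max(15, 12, 4, 7, 10) = 15
K→O→P: max(7, 10) = 10
K→H→M→L→O→P: max(15, 16, 5, 20, 10) = 20
The minimum achievable maximum is 10.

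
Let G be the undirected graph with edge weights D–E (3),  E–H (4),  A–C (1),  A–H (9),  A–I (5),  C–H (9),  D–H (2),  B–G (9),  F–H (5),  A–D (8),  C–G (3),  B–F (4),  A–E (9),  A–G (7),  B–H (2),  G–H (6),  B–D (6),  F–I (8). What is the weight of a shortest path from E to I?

14

A few of the E→I routes:
E - D - A - I: 3 + 8 + 5 = 16
E - A - I: 9 + 5 = 14
E - H - F - I: 4 + 5 + 8 = 17
E - D - H - F - I: 3 + 2 + 5 + 8 = 18
The minimum is 14.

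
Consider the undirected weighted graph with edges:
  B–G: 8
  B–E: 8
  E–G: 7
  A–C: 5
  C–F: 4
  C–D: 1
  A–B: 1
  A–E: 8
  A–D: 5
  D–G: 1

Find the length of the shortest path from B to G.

7

Some routes from B to G:
B-A-C-D-G: 1 + 5 + 1 + 1 = 8
B-E-G: 8 + 7 = 15
B-G: 8
B-A-D-G: 1 + 5 + 1 = 7
B-A-E-G: 1 + 8 + 7 = 16
B-E-A-D-G: 8 + 8 + 5 + 1 = 22
Shortest: 7.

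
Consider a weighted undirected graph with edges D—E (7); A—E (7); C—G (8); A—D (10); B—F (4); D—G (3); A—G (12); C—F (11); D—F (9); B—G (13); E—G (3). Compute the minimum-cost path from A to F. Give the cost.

19

Comparing a few candidate routes:
A -> G -> D -> F: 12 + 3 + 9 = 24
A -> E -> G -> D -> F: 7 + 3 + 3 + 9 = 22
A -> D -> F: 10 + 9 = 19
A -> E -> D -> F: 7 + 7 + 9 = 23
Best route has total 19.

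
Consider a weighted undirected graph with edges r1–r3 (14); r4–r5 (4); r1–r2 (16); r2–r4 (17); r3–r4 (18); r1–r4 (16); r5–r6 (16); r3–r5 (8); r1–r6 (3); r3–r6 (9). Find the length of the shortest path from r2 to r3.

28

Some routes from r2 to r3:
r2 → r1 → r6 → r3: 16 + 3 + 9 = 28
r2 → r1 → r6 → r5 → r3: 16 + 3 + 16 + 8 = 43
r2 → r1 → r3: 16 + 14 = 30
r2 → r4 → r5 → r3: 17 + 4 + 8 = 29
r2 → r4 → r3: 17 + 18 = 35
The minimum is 28.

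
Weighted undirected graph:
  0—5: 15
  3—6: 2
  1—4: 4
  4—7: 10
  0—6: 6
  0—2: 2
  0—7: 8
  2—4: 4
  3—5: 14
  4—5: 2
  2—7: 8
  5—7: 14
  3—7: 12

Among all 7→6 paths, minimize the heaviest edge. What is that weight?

A few of the 7→6 routes:
7 - 4 - 2 - 0 - 6: max(10, 4, 2, 6) = 10
7 - 0 - 6: max(8, 6) = 8
7 - 2 - 0 - 6: max(8, 2, 6) = 8
Best route has worst link 8.

8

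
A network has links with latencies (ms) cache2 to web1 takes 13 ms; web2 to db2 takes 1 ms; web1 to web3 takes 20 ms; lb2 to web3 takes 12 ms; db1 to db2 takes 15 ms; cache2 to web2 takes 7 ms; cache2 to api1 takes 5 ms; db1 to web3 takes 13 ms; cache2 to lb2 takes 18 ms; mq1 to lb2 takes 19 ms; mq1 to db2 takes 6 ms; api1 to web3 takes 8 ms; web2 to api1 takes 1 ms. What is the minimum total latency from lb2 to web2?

21

Comparing a few candidate routes:
lb2 -> web3 -> api1 -> cache2 -> web2: 12 + 8 + 5 + 7 = 32
lb2 -> mq1 -> db2 -> web2: 19 + 6 + 1 = 26
lb2 -> web3 -> api1 -> web2: 12 + 8 + 1 = 21
lb2 -> cache2 -> web2: 18 + 7 = 25
lb2 -> cache2 -> api1 -> web2: 18 + 5 + 1 = 24
Best route has total 21 ms.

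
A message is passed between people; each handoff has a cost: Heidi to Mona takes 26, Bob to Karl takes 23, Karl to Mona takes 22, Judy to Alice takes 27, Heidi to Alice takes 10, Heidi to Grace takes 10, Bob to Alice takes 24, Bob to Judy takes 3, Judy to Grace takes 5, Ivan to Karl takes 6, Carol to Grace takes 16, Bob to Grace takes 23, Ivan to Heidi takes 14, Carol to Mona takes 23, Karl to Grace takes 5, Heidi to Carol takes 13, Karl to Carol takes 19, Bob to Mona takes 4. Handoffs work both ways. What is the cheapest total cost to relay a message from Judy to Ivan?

16

A few of the Judy→Ivan routes:
Judy -> Bob -> Mona -> Karl -> Ivan: 3 + 4 + 22 + 6 = 35
Judy -> Bob -> Grace -> Karl -> Ivan: 3 + 23 + 5 + 6 = 37
Judy -> Bob -> Karl -> Ivan: 3 + 23 + 6 = 32
Judy -> Grace -> Carol -> Karl -> Ivan: 5 + 16 + 19 + 6 = 46
Judy -> Grace -> Karl -> Ivan: 5 + 5 + 6 = 16
Judy -> Grace -> Heidi -> Ivan: 5 + 10 + 14 = 29
Best route has total 16.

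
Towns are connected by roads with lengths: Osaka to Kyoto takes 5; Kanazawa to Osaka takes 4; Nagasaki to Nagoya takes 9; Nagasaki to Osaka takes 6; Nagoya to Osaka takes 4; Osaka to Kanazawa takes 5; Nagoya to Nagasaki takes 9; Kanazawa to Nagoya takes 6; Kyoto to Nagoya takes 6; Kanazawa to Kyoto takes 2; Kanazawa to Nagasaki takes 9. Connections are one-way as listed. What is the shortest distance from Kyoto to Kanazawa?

15

Paths from Kyoto to Kanazawa:
Kyoto→Nagoya→Nagasaki→Osaka→Kanazawa: 6 + 9 + 6 + 5 = 26
Kyoto→Nagoya→Osaka→Kanazawa: 6 + 4 + 5 = 15
Shortest: 15.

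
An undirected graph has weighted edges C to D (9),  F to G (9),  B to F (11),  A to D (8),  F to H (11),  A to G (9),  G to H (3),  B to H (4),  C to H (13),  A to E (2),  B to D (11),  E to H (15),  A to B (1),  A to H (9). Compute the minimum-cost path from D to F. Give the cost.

20

Some routes from D to F:
D-B-H-F: 11 + 4 + 11 = 26
D-B-F: 11 + 11 = 22
D-A-B-H-F: 8 + 1 + 4 + 11 = 24
D-A-B-H-G-F: 8 + 1 + 4 + 3 + 9 = 25
D-A-B-F: 8 + 1 + 11 = 20
Best route has total 20.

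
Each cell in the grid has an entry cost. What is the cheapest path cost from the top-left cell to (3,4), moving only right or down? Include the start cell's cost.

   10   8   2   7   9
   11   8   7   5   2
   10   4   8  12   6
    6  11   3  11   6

Best path: r0c0 -> r0c1 -> r0c2 -> r0c3 -> r1c3 -> r1c4 -> r2c4 -> r3c4
Cost: 10 + 8 + 2 + 7 + 5 + 2 + 6 + 6 = 46

46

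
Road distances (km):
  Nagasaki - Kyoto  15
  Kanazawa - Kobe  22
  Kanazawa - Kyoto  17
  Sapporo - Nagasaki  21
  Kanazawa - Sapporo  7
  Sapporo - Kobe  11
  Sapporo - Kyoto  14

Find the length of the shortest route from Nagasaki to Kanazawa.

28

A few of the Nagasaki→Kanazawa routes:
Nagasaki -> Kyoto -> Sapporo -> Kanazawa: 15 + 14 + 7 = 36
Nagasaki -> Kyoto -> Kanazawa: 15 + 17 = 32
Nagasaki -> Sapporo -> Kyoto -> Kanazawa: 21 + 14 + 17 = 52
Nagasaki -> Sapporo -> Kobe -> Kanazawa: 21 + 11 + 22 = 54
Nagasaki -> Sapporo -> Kanazawa: 21 + 7 = 28
Best route has total 28 km.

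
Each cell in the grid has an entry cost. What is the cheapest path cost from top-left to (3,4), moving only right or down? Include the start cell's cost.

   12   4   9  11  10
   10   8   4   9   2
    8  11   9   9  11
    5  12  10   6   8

58

Take (0,0) (0,1) (1,1) (1,2) (1,3) (1,4) (2,4) (3,4) for a total of 12 + 4 + 8 + 4 + 9 + 2 + 11 + 8 = 58.
(Top row then right column would cost 67.)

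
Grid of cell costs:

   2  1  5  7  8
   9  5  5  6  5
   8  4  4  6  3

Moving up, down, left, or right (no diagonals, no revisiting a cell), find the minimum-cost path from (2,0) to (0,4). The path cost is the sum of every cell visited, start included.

Best path: r2c0→r2c1→r1c1→r0c1→r0c2→r0c3→r0c4
Cost: 8 + 4 + 5 + 1 + 5 + 7 + 8 = 38

38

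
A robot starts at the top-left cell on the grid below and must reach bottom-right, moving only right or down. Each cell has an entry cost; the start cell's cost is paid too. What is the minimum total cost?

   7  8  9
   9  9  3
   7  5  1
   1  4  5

Take (0,0) (0,1) (0,2) (1,2) (2,2) (3,2) for a total of 7 + 8 + 9 + 3 + 1 + 5 = 33.

33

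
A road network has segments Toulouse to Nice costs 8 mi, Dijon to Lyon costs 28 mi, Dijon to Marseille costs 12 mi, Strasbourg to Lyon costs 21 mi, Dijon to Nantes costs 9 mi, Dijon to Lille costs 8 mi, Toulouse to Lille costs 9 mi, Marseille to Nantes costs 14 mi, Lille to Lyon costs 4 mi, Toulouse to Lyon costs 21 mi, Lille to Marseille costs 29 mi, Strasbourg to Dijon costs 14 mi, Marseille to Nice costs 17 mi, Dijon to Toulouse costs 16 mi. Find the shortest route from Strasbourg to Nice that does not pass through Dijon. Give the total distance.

42

Paths from Strasbourg to Nice avoiding Dijon:
Strasbourg→Lyon→Lille→Marseille→Nice: 21 + 4 + 29 + 17 = 71
Strasbourg→Lyon→Toulouse→Lille→Marseille→Nice: 21 + 21 + 9 + 29 + 17 = 97
Strasbourg→Lyon→Lille→Toulouse→Nice: 21 + 4 + 9 + 8 = 42
Strasbourg→Lyon→Toulouse→Nice: 21 + 21 + 8 = 50
The minimum is 42 mi.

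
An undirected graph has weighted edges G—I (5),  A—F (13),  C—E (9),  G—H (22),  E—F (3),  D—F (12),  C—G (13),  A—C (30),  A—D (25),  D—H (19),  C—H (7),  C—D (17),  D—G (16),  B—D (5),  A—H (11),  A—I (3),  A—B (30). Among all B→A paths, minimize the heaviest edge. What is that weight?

A few of the B→A routes:
B -> D -> F -> E -> C -> G -> I -> A: max(5, 12, 3, 9, 13, 5, 3) = 13
B -> D -> G -> C -> E -> F -> A: max(5, 16, 13, 9, 3, 13) = 16
B -> D -> F -> A: max(5, 12, 13) = 13
B -> D -> F -> E -> C -> H -> A: max(5, 12, 3, 9, 7, 11) = 12
B -> D -> G -> I -> A: max(5, 16, 5, 3) = 16
The minimum achievable maximum is 12.

12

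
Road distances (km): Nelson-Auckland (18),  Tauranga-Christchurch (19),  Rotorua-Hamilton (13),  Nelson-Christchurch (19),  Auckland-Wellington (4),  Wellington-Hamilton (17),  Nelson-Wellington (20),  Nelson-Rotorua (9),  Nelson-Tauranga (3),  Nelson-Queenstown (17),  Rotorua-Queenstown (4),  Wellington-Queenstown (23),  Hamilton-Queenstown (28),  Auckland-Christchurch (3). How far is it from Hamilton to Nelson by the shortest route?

22

Comparing a few candidate routes:
Hamilton→Wellington→Auckland→Nelson: 17 + 4 + 18 = 39
Hamilton→Queenstown→Rotorua→Nelson: 28 + 4 + 9 = 41
Hamilton→Rotorua→Queenstown→Nelson: 13 + 4 + 17 = 34
Hamilton→Rotorua→Nelson: 13 + 9 = 22
Hamilton→Wellington→Auckland→Christchurch→Nelson: 17 + 4 + 3 + 19 = 43
Hamilton→Wellington→Nelson: 17 + 20 = 37
Shortest: 22 km.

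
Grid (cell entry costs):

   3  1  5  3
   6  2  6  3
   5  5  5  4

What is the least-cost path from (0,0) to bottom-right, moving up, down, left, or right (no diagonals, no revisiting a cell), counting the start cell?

Cheapest: (0,0) -> (0,1) -> (0,2) -> (0,3) -> (1,3) -> (2,3)
  3 + 1 + 5 + 3 + 3 + 4 = 19

19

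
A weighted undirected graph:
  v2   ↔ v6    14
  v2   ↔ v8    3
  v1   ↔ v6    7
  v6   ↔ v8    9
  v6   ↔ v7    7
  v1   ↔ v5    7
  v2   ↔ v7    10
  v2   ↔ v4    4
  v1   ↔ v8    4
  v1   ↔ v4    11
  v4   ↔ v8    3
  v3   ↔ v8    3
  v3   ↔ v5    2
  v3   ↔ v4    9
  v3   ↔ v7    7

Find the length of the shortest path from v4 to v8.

Some routes from v4 to v8:
v4 -> v1 -> v8: 11 + 4 = 15
v4 -> v8: 3
v4 -> v3 -> v5 -> v1 -> v8: 9 + 2 + 7 + 4 = 22
v4 -> v2 -> v8: 4 + 3 = 7
v4 -> v3 -> v8: 9 + 3 = 12
v4 -> v1 -> v5 -> v3 -> v8: 11 + 7 + 2 + 3 = 23
Shortest: 3.

3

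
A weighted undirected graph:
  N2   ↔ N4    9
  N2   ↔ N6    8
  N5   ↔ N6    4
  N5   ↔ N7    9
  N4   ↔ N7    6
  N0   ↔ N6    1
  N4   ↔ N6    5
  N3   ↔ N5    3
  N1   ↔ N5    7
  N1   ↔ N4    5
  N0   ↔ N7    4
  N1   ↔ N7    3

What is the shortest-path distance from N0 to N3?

8

Comparing a few candidate routes:
N0→N7→N1→N5→N3: 4 + 3 + 7 + 3 = 17
N0→N6→N4→N1→N5→N3: 1 + 5 + 5 + 7 + 3 = 21
N0→N7→N4→N6→N5→N3: 4 + 6 + 5 + 4 + 3 = 22
N0→N6→N5→N3: 1 + 4 + 3 = 8
N0→N7→N5→N3: 4 + 9 + 3 = 16
Shortest: 8.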